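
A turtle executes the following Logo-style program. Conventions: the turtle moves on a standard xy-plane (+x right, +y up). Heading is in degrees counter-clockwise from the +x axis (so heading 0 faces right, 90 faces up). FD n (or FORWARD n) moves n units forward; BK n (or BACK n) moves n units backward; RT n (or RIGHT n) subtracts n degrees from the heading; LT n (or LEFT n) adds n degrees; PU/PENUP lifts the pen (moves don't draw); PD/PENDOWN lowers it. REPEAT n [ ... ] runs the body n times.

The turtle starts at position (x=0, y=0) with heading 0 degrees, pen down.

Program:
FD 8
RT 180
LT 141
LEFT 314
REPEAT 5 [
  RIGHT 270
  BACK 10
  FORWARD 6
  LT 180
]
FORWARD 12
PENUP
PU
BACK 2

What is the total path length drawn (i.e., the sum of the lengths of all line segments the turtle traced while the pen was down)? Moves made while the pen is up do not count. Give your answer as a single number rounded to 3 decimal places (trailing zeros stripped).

Answer: 100

Derivation:
Executing turtle program step by step:
Start: pos=(0,0), heading=0, pen down
FD 8: (0,0) -> (8,0) [heading=0, draw]
RT 180: heading 0 -> 180
LT 141: heading 180 -> 321
LT 314: heading 321 -> 275
REPEAT 5 [
  -- iteration 1/5 --
  RT 270: heading 275 -> 5
  BK 10: (8,0) -> (-1.962,-0.872) [heading=5, draw]
  FD 6: (-1.962,-0.872) -> (4.015,-0.349) [heading=5, draw]
  LT 180: heading 5 -> 185
  -- iteration 2/5 --
  RT 270: heading 185 -> 275
  BK 10: (4.015,-0.349) -> (3.144,9.613) [heading=275, draw]
  FD 6: (3.144,9.613) -> (3.667,3.636) [heading=275, draw]
  LT 180: heading 275 -> 95
  -- iteration 3/5 --
  RT 270: heading 95 -> 185
  BK 10: (3.667,3.636) -> (13.629,4.508) [heading=185, draw]
  FD 6: (13.629,4.508) -> (7.651,3.985) [heading=185, draw]
  LT 180: heading 185 -> 5
  -- iteration 4/5 --
  RT 270: heading 5 -> 95
  BK 10: (7.651,3.985) -> (8.523,-5.977) [heading=95, draw]
  FD 6: (8.523,-5.977) -> (8,0) [heading=95, draw]
  LT 180: heading 95 -> 275
  -- iteration 5/5 --
  RT 270: heading 275 -> 5
  BK 10: (8,0) -> (-1.962,-0.872) [heading=5, draw]
  FD 6: (-1.962,-0.872) -> (4.015,-0.349) [heading=5, draw]
  LT 180: heading 5 -> 185
]
FD 12: (4.015,-0.349) -> (-7.939,-1.394) [heading=185, draw]
PU: pen up
PU: pen up
BK 2: (-7.939,-1.394) -> (-5.947,-1.22) [heading=185, move]
Final: pos=(-5.947,-1.22), heading=185, 12 segment(s) drawn

Segment lengths:
  seg 1: (0,0) -> (8,0), length = 8
  seg 2: (8,0) -> (-1.962,-0.872), length = 10
  seg 3: (-1.962,-0.872) -> (4.015,-0.349), length = 6
  seg 4: (4.015,-0.349) -> (3.144,9.613), length = 10
  seg 5: (3.144,9.613) -> (3.667,3.636), length = 6
  seg 6: (3.667,3.636) -> (13.629,4.508), length = 10
  seg 7: (13.629,4.508) -> (7.651,3.985), length = 6
  seg 8: (7.651,3.985) -> (8.523,-5.977), length = 10
  seg 9: (8.523,-5.977) -> (8,0), length = 6
  seg 10: (8,0) -> (-1.962,-0.872), length = 10
  seg 11: (-1.962,-0.872) -> (4.015,-0.349), length = 6
  seg 12: (4.015,-0.349) -> (-7.939,-1.394), length = 12
Total = 100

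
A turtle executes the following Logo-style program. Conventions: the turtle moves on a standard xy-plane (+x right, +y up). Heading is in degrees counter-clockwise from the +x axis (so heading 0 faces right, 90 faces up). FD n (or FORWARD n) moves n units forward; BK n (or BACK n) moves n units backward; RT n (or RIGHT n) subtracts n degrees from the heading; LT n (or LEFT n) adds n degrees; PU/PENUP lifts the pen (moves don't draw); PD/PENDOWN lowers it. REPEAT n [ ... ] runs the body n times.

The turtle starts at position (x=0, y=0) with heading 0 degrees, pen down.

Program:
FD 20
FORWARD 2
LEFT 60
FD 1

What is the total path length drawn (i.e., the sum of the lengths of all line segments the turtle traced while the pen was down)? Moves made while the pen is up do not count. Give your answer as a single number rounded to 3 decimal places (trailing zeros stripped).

Answer: 23

Derivation:
Executing turtle program step by step:
Start: pos=(0,0), heading=0, pen down
FD 20: (0,0) -> (20,0) [heading=0, draw]
FD 2: (20,0) -> (22,0) [heading=0, draw]
LT 60: heading 0 -> 60
FD 1: (22,0) -> (22.5,0.866) [heading=60, draw]
Final: pos=(22.5,0.866), heading=60, 3 segment(s) drawn

Segment lengths:
  seg 1: (0,0) -> (20,0), length = 20
  seg 2: (20,0) -> (22,0), length = 2
  seg 3: (22,0) -> (22.5,0.866), length = 1
Total = 23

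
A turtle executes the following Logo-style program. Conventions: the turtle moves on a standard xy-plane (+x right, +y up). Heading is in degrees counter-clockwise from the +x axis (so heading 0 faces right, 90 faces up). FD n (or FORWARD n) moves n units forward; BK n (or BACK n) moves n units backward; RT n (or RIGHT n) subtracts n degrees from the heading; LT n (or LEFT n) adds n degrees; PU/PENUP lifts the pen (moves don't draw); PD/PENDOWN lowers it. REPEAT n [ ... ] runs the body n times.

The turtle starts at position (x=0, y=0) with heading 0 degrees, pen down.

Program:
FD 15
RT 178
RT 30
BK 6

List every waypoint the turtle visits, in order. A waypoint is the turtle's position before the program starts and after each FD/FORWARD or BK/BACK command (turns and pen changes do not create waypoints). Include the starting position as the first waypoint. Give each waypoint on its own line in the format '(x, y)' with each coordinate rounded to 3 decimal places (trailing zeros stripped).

Executing turtle program step by step:
Start: pos=(0,0), heading=0, pen down
FD 15: (0,0) -> (15,0) [heading=0, draw]
RT 178: heading 0 -> 182
RT 30: heading 182 -> 152
BK 6: (15,0) -> (20.298,-2.817) [heading=152, draw]
Final: pos=(20.298,-2.817), heading=152, 2 segment(s) drawn
Waypoints (3 total):
(0, 0)
(15, 0)
(20.298, -2.817)

Answer: (0, 0)
(15, 0)
(20.298, -2.817)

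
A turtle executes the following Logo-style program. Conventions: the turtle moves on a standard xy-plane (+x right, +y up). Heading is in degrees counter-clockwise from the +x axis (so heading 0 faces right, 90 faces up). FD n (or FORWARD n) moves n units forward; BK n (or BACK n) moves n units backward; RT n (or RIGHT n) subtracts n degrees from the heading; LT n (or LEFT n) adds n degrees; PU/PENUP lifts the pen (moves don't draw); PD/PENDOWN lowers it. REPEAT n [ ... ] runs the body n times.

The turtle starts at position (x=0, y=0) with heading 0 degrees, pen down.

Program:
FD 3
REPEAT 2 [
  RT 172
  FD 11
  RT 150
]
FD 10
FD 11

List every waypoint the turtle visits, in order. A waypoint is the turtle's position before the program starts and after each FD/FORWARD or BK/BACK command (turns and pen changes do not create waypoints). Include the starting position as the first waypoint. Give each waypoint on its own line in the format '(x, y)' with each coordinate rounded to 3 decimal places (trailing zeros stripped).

Executing turtle program step by step:
Start: pos=(0,0), heading=0, pen down
FD 3: (0,0) -> (3,0) [heading=0, draw]
REPEAT 2 [
  -- iteration 1/2 --
  RT 172: heading 0 -> 188
  FD 11: (3,0) -> (-7.893,-1.531) [heading=188, draw]
  RT 150: heading 188 -> 38
  -- iteration 2/2 --
  RT 172: heading 38 -> 226
  FD 11: (-7.893,-1.531) -> (-15.534,-9.444) [heading=226, draw]
  RT 150: heading 226 -> 76
]
FD 10: (-15.534,-9.444) -> (-13.115,0.259) [heading=76, draw]
FD 11: (-13.115,0.259) -> (-10.454,10.933) [heading=76, draw]
Final: pos=(-10.454,10.933), heading=76, 5 segment(s) drawn
Waypoints (6 total):
(0, 0)
(3, 0)
(-7.893, -1.531)
(-15.534, -9.444)
(-13.115, 0.259)
(-10.454, 10.933)

Answer: (0, 0)
(3, 0)
(-7.893, -1.531)
(-15.534, -9.444)
(-13.115, 0.259)
(-10.454, 10.933)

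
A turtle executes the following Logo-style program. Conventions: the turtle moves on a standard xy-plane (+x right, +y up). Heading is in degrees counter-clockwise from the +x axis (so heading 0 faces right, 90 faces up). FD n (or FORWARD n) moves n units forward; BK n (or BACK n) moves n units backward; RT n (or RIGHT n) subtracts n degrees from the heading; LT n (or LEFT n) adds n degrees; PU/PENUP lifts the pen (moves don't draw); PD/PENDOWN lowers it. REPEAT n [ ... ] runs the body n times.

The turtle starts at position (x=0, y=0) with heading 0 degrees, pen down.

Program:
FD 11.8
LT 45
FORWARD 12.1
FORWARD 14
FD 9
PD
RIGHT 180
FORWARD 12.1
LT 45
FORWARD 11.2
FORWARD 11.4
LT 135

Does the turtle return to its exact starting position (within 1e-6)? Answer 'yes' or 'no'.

Executing turtle program step by step:
Start: pos=(0,0), heading=0, pen down
FD 11.8: (0,0) -> (11.8,0) [heading=0, draw]
LT 45: heading 0 -> 45
FD 12.1: (11.8,0) -> (20.356,8.556) [heading=45, draw]
FD 14: (20.356,8.556) -> (30.255,18.455) [heading=45, draw]
FD 9: (30.255,18.455) -> (36.619,24.819) [heading=45, draw]
PD: pen down
RT 180: heading 45 -> 225
FD 12.1: (36.619,24.819) -> (28.063,16.263) [heading=225, draw]
LT 45: heading 225 -> 270
FD 11.2: (28.063,16.263) -> (28.063,5.063) [heading=270, draw]
FD 11.4: (28.063,5.063) -> (28.063,-6.337) [heading=270, draw]
LT 135: heading 270 -> 45
Final: pos=(28.063,-6.337), heading=45, 7 segment(s) drawn

Start position: (0, 0)
Final position: (28.063, -6.337)
Distance = 28.77; >= 1e-6 -> NOT closed

Answer: no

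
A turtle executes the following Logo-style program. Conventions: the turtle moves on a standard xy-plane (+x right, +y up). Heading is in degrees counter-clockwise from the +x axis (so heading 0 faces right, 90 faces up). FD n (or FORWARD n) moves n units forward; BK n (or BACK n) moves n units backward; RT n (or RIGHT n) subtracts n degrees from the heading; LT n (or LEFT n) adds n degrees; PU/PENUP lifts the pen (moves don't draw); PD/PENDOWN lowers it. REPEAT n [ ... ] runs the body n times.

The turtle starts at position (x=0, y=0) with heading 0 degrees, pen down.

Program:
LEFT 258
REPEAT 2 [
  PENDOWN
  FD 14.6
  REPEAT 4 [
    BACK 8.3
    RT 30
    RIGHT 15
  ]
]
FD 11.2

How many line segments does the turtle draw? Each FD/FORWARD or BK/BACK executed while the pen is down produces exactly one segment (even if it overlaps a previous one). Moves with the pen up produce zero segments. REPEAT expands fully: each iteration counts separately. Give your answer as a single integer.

Executing turtle program step by step:
Start: pos=(0,0), heading=0, pen down
LT 258: heading 0 -> 258
REPEAT 2 [
  -- iteration 1/2 --
  PD: pen down
  FD 14.6: (0,0) -> (-3.036,-14.281) [heading=258, draw]
  REPEAT 4 [
    -- iteration 1/4 --
    BK 8.3: (-3.036,-14.281) -> (-1.31,-6.162) [heading=258, draw]
    RT 30: heading 258 -> 228
    RT 15: heading 228 -> 213
    -- iteration 2/4 --
    BK 8.3: (-1.31,-6.162) -> (5.651,-1.642) [heading=213, draw]
    RT 30: heading 213 -> 183
    RT 15: heading 183 -> 168
    -- iteration 3/4 --
    BK 8.3: (5.651,-1.642) -> (13.77,-3.367) [heading=168, draw]
    RT 30: heading 168 -> 138
    RT 15: heading 138 -> 123
    -- iteration 4/4 --
    BK 8.3: (13.77,-3.367) -> (18.29,-10.328) [heading=123, draw]
    RT 30: heading 123 -> 93
    RT 15: heading 93 -> 78
  ]
  -- iteration 2/2 --
  PD: pen down
  FD 14.6: (18.29,-10.328) -> (21.326,3.952) [heading=78, draw]
  REPEAT 4 [
    -- iteration 1/4 --
    BK 8.3: (21.326,3.952) -> (19.6,-4.166) [heading=78, draw]
    RT 30: heading 78 -> 48
    RT 15: heading 48 -> 33
    -- iteration 2/4 --
    BK 8.3: (19.6,-4.166) -> (12.639,-8.687) [heading=33, draw]
    RT 30: heading 33 -> 3
    RT 15: heading 3 -> 348
    -- iteration 3/4 --
    BK 8.3: (12.639,-8.687) -> (4.521,-6.961) [heading=348, draw]
    RT 30: heading 348 -> 318
    RT 15: heading 318 -> 303
    -- iteration 4/4 --
    BK 8.3: (4.521,-6.961) -> (0,0) [heading=303, draw]
    RT 30: heading 303 -> 273
    RT 15: heading 273 -> 258
  ]
]
FD 11.2: (0,0) -> (-2.329,-10.955) [heading=258, draw]
Final: pos=(-2.329,-10.955), heading=258, 11 segment(s) drawn
Segments drawn: 11

Answer: 11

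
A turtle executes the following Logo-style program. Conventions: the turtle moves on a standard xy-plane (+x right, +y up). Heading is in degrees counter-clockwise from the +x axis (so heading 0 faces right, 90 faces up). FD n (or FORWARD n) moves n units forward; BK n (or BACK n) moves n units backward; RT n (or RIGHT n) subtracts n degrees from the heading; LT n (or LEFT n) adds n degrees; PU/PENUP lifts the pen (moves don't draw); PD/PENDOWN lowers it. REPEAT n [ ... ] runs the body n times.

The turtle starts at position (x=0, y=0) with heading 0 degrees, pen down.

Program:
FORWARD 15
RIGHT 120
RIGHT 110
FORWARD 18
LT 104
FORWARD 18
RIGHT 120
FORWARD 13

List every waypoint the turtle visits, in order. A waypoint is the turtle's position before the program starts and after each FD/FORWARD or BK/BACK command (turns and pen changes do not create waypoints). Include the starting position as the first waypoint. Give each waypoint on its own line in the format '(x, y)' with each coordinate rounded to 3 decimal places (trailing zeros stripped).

Executing turtle program step by step:
Start: pos=(0,0), heading=0, pen down
FD 15: (0,0) -> (15,0) [heading=0, draw]
RT 120: heading 0 -> 240
RT 110: heading 240 -> 130
FD 18: (15,0) -> (3.43,13.789) [heading=130, draw]
LT 104: heading 130 -> 234
FD 18: (3.43,13.789) -> (-7.15,-0.774) [heading=234, draw]
RT 120: heading 234 -> 114
FD 13: (-7.15,-0.774) -> (-12.438,11.103) [heading=114, draw]
Final: pos=(-12.438,11.103), heading=114, 4 segment(s) drawn
Waypoints (5 total):
(0, 0)
(15, 0)
(3.43, 13.789)
(-7.15, -0.774)
(-12.438, 11.103)

Answer: (0, 0)
(15, 0)
(3.43, 13.789)
(-7.15, -0.774)
(-12.438, 11.103)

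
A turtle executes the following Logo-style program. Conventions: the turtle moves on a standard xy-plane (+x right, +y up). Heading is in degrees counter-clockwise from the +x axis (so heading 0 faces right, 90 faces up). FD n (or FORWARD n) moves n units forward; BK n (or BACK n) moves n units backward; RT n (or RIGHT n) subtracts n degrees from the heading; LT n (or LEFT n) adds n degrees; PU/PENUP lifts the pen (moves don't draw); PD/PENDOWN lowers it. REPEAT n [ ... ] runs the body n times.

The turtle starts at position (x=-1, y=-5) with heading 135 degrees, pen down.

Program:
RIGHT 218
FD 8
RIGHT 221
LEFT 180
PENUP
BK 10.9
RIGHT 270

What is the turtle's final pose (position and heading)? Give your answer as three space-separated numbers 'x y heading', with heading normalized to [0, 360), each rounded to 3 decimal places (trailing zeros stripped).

Answer: 6.07 -3.904 326

Derivation:
Executing turtle program step by step:
Start: pos=(-1,-5), heading=135, pen down
RT 218: heading 135 -> 277
FD 8: (-1,-5) -> (-0.025,-12.94) [heading=277, draw]
RT 221: heading 277 -> 56
LT 180: heading 56 -> 236
PU: pen up
BK 10.9: (-0.025,-12.94) -> (6.07,-3.904) [heading=236, move]
RT 270: heading 236 -> 326
Final: pos=(6.07,-3.904), heading=326, 1 segment(s) drawn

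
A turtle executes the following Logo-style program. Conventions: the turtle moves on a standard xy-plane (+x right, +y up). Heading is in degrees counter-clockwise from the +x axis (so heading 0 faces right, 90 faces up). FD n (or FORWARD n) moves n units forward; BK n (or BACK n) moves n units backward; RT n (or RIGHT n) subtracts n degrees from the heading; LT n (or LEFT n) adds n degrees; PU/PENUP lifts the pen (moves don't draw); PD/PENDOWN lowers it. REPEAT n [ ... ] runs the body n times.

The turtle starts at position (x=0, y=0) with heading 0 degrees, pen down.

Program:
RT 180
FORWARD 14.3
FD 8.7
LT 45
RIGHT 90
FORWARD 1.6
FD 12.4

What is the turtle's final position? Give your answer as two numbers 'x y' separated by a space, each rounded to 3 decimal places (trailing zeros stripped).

Executing turtle program step by step:
Start: pos=(0,0), heading=0, pen down
RT 180: heading 0 -> 180
FD 14.3: (0,0) -> (-14.3,0) [heading=180, draw]
FD 8.7: (-14.3,0) -> (-23,0) [heading=180, draw]
LT 45: heading 180 -> 225
RT 90: heading 225 -> 135
FD 1.6: (-23,0) -> (-24.131,1.131) [heading=135, draw]
FD 12.4: (-24.131,1.131) -> (-32.899,9.899) [heading=135, draw]
Final: pos=(-32.899,9.899), heading=135, 4 segment(s) drawn

Answer: -32.899 9.899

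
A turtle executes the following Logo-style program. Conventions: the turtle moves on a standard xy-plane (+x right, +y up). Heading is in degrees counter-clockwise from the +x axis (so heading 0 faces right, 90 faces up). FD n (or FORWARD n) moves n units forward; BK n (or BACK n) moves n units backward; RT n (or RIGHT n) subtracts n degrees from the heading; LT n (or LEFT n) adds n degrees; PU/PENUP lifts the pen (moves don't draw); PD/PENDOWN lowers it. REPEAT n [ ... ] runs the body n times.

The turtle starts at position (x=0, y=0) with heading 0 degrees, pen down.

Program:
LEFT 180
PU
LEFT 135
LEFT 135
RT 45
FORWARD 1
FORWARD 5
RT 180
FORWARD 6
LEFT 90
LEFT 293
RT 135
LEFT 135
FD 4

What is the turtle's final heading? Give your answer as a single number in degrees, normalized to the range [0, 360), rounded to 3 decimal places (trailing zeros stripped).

Executing turtle program step by step:
Start: pos=(0,0), heading=0, pen down
LT 180: heading 0 -> 180
PU: pen up
LT 135: heading 180 -> 315
LT 135: heading 315 -> 90
RT 45: heading 90 -> 45
FD 1: (0,0) -> (0.707,0.707) [heading=45, move]
FD 5: (0.707,0.707) -> (4.243,4.243) [heading=45, move]
RT 180: heading 45 -> 225
FD 6: (4.243,4.243) -> (0,0) [heading=225, move]
LT 90: heading 225 -> 315
LT 293: heading 315 -> 248
RT 135: heading 248 -> 113
LT 135: heading 113 -> 248
FD 4: (0,0) -> (-1.498,-3.709) [heading=248, move]
Final: pos=(-1.498,-3.709), heading=248, 0 segment(s) drawn

Answer: 248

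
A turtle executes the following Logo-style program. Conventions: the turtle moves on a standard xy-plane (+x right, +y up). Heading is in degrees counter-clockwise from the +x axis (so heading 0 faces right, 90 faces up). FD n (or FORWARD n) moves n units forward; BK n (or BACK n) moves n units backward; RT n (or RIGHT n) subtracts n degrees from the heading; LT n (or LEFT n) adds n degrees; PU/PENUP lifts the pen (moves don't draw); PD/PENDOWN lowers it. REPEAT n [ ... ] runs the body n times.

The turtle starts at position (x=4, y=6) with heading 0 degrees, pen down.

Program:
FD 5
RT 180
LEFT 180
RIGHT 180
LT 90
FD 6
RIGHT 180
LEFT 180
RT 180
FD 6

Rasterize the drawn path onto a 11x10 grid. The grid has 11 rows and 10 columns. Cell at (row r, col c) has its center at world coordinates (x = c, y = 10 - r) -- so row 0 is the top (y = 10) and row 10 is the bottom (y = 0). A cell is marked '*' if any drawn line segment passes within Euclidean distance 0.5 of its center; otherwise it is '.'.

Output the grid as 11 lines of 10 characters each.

Answer: ..........
..........
..........
..........
....******
.........*
.........*
.........*
.........*
.........*
.........*

Derivation:
Segment 0: (4,6) -> (9,6)
Segment 1: (9,6) -> (9,0)
Segment 2: (9,0) -> (9,6)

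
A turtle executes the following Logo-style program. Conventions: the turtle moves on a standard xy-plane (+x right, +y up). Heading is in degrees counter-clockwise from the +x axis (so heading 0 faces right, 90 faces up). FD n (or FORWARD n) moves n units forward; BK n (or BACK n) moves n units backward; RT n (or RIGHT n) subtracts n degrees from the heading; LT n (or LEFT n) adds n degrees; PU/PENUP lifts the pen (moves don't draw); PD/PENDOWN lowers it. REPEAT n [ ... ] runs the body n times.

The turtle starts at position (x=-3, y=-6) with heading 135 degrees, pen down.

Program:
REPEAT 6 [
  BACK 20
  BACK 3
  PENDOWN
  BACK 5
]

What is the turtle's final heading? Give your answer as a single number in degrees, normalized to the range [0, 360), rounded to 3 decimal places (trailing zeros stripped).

Answer: 135

Derivation:
Executing turtle program step by step:
Start: pos=(-3,-6), heading=135, pen down
REPEAT 6 [
  -- iteration 1/6 --
  BK 20: (-3,-6) -> (11.142,-20.142) [heading=135, draw]
  BK 3: (11.142,-20.142) -> (13.263,-22.263) [heading=135, draw]
  PD: pen down
  BK 5: (13.263,-22.263) -> (16.799,-25.799) [heading=135, draw]
  -- iteration 2/6 --
  BK 20: (16.799,-25.799) -> (30.941,-39.941) [heading=135, draw]
  BK 3: (30.941,-39.941) -> (33.062,-42.062) [heading=135, draw]
  PD: pen down
  BK 5: (33.062,-42.062) -> (36.598,-45.598) [heading=135, draw]
  -- iteration 3/6 --
  BK 20: (36.598,-45.598) -> (50.74,-59.74) [heading=135, draw]
  BK 3: (50.74,-59.74) -> (52.861,-61.861) [heading=135, draw]
  PD: pen down
  BK 5: (52.861,-61.861) -> (56.397,-65.397) [heading=135, draw]
  -- iteration 4/6 --
  BK 20: (56.397,-65.397) -> (70.539,-79.539) [heading=135, draw]
  BK 3: (70.539,-79.539) -> (72.66,-81.66) [heading=135, draw]
  PD: pen down
  BK 5: (72.66,-81.66) -> (76.196,-85.196) [heading=135, draw]
  -- iteration 5/6 --
  BK 20: (76.196,-85.196) -> (90.338,-99.338) [heading=135, draw]
  BK 3: (90.338,-99.338) -> (92.459,-101.459) [heading=135, draw]
  PD: pen down
  BK 5: (92.459,-101.459) -> (95.995,-104.995) [heading=135, draw]
  -- iteration 6/6 --
  BK 20: (95.995,-104.995) -> (110.137,-119.137) [heading=135, draw]
  BK 3: (110.137,-119.137) -> (112.258,-121.258) [heading=135, draw]
  PD: pen down
  BK 5: (112.258,-121.258) -> (115.794,-124.794) [heading=135, draw]
]
Final: pos=(115.794,-124.794), heading=135, 18 segment(s) drawn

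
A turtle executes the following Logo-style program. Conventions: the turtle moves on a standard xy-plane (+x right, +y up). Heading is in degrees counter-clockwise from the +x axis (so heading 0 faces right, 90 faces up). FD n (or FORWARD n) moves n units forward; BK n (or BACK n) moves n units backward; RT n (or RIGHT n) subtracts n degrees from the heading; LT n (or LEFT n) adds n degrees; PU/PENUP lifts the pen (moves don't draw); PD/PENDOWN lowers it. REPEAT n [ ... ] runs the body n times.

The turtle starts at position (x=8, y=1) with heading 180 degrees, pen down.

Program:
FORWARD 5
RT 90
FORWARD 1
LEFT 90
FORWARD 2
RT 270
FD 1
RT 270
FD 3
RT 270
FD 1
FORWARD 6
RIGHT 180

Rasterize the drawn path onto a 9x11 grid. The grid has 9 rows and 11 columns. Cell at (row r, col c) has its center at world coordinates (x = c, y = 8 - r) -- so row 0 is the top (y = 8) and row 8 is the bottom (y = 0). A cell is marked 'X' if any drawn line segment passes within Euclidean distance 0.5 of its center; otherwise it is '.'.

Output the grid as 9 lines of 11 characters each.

Answer: ....X......
....X......
....X......
....X......
....X......
....X......
.XXXX......
.XXXXXXXX..
...........

Derivation:
Segment 0: (8,1) -> (3,1)
Segment 1: (3,1) -> (3,2)
Segment 2: (3,2) -> (1,2)
Segment 3: (1,2) -> (1,1)
Segment 4: (1,1) -> (4,1)
Segment 5: (4,1) -> (4,2)
Segment 6: (4,2) -> (4,8)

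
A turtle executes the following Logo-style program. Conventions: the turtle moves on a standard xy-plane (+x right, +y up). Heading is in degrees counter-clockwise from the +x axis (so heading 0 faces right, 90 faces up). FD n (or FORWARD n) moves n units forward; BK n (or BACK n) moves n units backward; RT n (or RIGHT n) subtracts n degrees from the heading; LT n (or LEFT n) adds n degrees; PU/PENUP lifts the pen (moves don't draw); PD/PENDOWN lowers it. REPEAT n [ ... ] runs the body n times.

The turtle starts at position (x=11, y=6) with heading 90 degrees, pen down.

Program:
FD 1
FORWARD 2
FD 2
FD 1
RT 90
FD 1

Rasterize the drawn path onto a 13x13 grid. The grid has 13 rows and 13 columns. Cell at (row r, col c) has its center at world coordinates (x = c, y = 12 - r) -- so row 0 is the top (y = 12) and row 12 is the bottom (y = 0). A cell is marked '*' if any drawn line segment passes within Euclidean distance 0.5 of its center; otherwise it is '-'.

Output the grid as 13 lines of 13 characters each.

Segment 0: (11,6) -> (11,7)
Segment 1: (11,7) -> (11,9)
Segment 2: (11,9) -> (11,11)
Segment 3: (11,11) -> (11,12)
Segment 4: (11,12) -> (12,12)

Answer: -----------**
-----------*-
-----------*-
-----------*-
-----------*-
-----------*-
-----------*-
-------------
-------------
-------------
-------------
-------------
-------------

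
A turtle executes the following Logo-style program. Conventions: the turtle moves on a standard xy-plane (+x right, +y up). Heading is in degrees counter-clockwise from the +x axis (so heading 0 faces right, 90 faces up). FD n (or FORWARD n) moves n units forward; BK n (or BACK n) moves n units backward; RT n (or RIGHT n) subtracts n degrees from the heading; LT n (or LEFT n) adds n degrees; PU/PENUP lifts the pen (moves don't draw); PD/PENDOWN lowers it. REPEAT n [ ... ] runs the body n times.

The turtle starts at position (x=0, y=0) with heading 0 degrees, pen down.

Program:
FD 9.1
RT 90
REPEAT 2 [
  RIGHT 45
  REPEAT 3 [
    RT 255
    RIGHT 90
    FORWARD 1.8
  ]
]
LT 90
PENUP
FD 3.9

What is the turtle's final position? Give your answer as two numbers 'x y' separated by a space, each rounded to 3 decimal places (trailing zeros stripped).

Answer: 10.268 -10.195

Derivation:
Executing turtle program step by step:
Start: pos=(0,0), heading=0, pen down
FD 9.1: (0,0) -> (9.1,0) [heading=0, draw]
RT 90: heading 0 -> 270
REPEAT 2 [
  -- iteration 1/2 --
  RT 45: heading 270 -> 225
  REPEAT 3 [
    -- iteration 1/3 --
    RT 255: heading 225 -> 330
    RT 90: heading 330 -> 240
    FD 1.8: (9.1,0) -> (8.2,-1.559) [heading=240, draw]
    -- iteration 2/3 --
    RT 255: heading 240 -> 345
    RT 90: heading 345 -> 255
    FD 1.8: (8.2,-1.559) -> (7.734,-3.298) [heading=255, draw]
    -- iteration 3/3 --
    RT 255: heading 255 -> 0
    RT 90: heading 0 -> 270
    FD 1.8: (7.734,-3.298) -> (7.734,-5.098) [heading=270, draw]
  ]
  -- iteration 2/2 --
  RT 45: heading 270 -> 225
  REPEAT 3 [
    -- iteration 1/3 --
    RT 255: heading 225 -> 330
    RT 90: heading 330 -> 240
    FD 1.8: (7.734,-5.098) -> (6.834,-6.656) [heading=240, draw]
    -- iteration 2/3 --
    RT 255: heading 240 -> 345
    RT 90: heading 345 -> 255
    FD 1.8: (6.834,-6.656) -> (6.368,-8.395) [heading=255, draw]
    -- iteration 3/3 --
    RT 255: heading 255 -> 0
    RT 90: heading 0 -> 270
    FD 1.8: (6.368,-8.395) -> (6.368,-10.195) [heading=270, draw]
  ]
]
LT 90: heading 270 -> 0
PU: pen up
FD 3.9: (6.368,-10.195) -> (10.268,-10.195) [heading=0, move]
Final: pos=(10.268,-10.195), heading=0, 7 segment(s) drawn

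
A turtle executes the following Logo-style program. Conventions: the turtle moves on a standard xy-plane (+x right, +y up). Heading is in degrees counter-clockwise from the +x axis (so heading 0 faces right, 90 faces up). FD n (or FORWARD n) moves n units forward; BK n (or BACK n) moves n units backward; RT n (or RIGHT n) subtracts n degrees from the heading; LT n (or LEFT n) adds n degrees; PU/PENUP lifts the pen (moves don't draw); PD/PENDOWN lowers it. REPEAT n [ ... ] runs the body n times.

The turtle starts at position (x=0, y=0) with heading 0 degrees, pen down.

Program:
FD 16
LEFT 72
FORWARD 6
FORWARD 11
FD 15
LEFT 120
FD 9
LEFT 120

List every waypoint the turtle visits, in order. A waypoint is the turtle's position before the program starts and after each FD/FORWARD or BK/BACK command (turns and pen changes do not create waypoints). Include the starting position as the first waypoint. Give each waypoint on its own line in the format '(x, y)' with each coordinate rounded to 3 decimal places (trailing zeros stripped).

Answer: (0, 0)
(16, 0)
(17.854, 5.706)
(21.253, 16.168)
(25.889, 30.434)
(17.085, 28.563)

Derivation:
Executing turtle program step by step:
Start: pos=(0,0), heading=0, pen down
FD 16: (0,0) -> (16,0) [heading=0, draw]
LT 72: heading 0 -> 72
FD 6: (16,0) -> (17.854,5.706) [heading=72, draw]
FD 11: (17.854,5.706) -> (21.253,16.168) [heading=72, draw]
FD 15: (21.253,16.168) -> (25.889,30.434) [heading=72, draw]
LT 120: heading 72 -> 192
FD 9: (25.889,30.434) -> (17.085,28.563) [heading=192, draw]
LT 120: heading 192 -> 312
Final: pos=(17.085,28.563), heading=312, 5 segment(s) drawn
Waypoints (6 total):
(0, 0)
(16, 0)
(17.854, 5.706)
(21.253, 16.168)
(25.889, 30.434)
(17.085, 28.563)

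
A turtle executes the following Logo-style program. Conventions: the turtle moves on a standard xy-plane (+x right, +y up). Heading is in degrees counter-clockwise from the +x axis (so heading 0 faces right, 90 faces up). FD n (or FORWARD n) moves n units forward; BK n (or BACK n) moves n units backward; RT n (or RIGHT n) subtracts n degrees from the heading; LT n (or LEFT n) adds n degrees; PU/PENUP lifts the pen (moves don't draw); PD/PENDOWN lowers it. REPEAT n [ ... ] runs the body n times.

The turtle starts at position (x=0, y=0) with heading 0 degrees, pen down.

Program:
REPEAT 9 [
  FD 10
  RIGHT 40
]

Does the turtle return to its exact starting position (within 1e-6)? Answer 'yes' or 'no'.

Executing turtle program step by step:
Start: pos=(0,0), heading=0, pen down
REPEAT 9 [
  -- iteration 1/9 --
  FD 10: (0,0) -> (10,0) [heading=0, draw]
  RT 40: heading 0 -> 320
  -- iteration 2/9 --
  FD 10: (10,0) -> (17.66,-6.428) [heading=320, draw]
  RT 40: heading 320 -> 280
  -- iteration 3/9 --
  FD 10: (17.66,-6.428) -> (19.397,-16.276) [heading=280, draw]
  RT 40: heading 280 -> 240
  -- iteration 4/9 --
  FD 10: (19.397,-16.276) -> (14.397,-24.936) [heading=240, draw]
  RT 40: heading 240 -> 200
  -- iteration 5/9 --
  FD 10: (14.397,-24.936) -> (5,-28.356) [heading=200, draw]
  RT 40: heading 200 -> 160
  -- iteration 6/9 --
  FD 10: (5,-28.356) -> (-4.397,-24.936) [heading=160, draw]
  RT 40: heading 160 -> 120
  -- iteration 7/9 --
  FD 10: (-4.397,-24.936) -> (-9.397,-16.276) [heading=120, draw]
  RT 40: heading 120 -> 80
  -- iteration 8/9 --
  FD 10: (-9.397,-16.276) -> (-7.66,-6.428) [heading=80, draw]
  RT 40: heading 80 -> 40
  -- iteration 9/9 --
  FD 10: (-7.66,-6.428) -> (0,0) [heading=40, draw]
  RT 40: heading 40 -> 0
]
Final: pos=(0,0), heading=0, 9 segment(s) drawn

Start position: (0, 0)
Final position: (0, 0)
Distance = 0; < 1e-6 -> CLOSED

Answer: yes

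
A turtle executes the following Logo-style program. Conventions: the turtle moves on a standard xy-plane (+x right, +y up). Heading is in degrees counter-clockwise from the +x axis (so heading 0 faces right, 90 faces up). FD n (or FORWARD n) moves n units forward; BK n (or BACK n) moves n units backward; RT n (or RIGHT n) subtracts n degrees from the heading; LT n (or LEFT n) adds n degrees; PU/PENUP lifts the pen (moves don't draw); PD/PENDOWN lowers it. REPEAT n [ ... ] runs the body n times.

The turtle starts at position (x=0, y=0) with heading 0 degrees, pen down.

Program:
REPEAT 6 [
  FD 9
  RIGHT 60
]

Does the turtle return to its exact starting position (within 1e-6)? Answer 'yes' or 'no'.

Executing turtle program step by step:
Start: pos=(0,0), heading=0, pen down
REPEAT 6 [
  -- iteration 1/6 --
  FD 9: (0,0) -> (9,0) [heading=0, draw]
  RT 60: heading 0 -> 300
  -- iteration 2/6 --
  FD 9: (9,0) -> (13.5,-7.794) [heading=300, draw]
  RT 60: heading 300 -> 240
  -- iteration 3/6 --
  FD 9: (13.5,-7.794) -> (9,-15.588) [heading=240, draw]
  RT 60: heading 240 -> 180
  -- iteration 4/6 --
  FD 9: (9,-15.588) -> (0,-15.588) [heading=180, draw]
  RT 60: heading 180 -> 120
  -- iteration 5/6 --
  FD 9: (0,-15.588) -> (-4.5,-7.794) [heading=120, draw]
  RT 60: heading 120 -> 60
  -- iteration 6/6 --
  FD 9: (-4.5,-7.794) -> (0,0) [heading=60, draw]
  RT 60: heading 60 -> 0
]
Final: pos=(0,0), heading=0, 6 segment(s) drawn

Start position: (0, 0)
Final position: (0, 0)
Distance = 0; < 1e-6 -> CLOSED

Answer: yes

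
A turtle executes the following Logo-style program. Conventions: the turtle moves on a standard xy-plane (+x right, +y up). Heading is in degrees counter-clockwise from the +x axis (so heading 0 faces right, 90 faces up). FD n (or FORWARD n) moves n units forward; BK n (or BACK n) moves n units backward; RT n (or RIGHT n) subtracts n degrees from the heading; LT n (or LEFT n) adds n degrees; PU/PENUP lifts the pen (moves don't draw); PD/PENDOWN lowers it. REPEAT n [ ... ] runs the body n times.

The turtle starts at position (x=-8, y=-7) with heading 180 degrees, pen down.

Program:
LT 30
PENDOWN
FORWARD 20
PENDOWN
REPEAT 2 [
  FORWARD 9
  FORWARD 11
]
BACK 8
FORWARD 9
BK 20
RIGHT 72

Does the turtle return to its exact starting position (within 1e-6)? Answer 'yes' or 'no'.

Executing turtle program step by step:
Start: pos=(-8,-7), heading=180, pen down
LT 30: heading 180 -> 210
PD: pen down
FD 20: (-8,-7) -> (-25.321,-17) [heading=210, draw]
PD: pen down
REPEAT 2 [
  -- iteration 1/2 --
  FD 9: (-25.321,-17) -> (-33.115,-21.5) [heading=210, draw]
  FD 11: (-33.115,-21.5) -> (-42.641,-27) [heading=210, draw]
  -- iteration 2/2 --
  FD 9: (-42.641,-27) -> (-50.435,-31.5) [heading=210, draw]
  FD 11: (-50.435,-31.5) -> (-59.962,-37) [heading=210, draw]
]
BK 8: (-59.962,-37) -> (-53.033,-33) [heading=210, draw]
FD 9: (-53.033,-33) -> (-60.828,-37.5) [heading=210, draw]
BK 20: (-60.828,-37.5) -> (-43.507,-27.5) [heading=210, draw]
RT 72: heading 210 -> 138
Final: pos=(-43.507,-27.5), heading=138, 8 segment(s) drawn

Start position: (-8, -7)
Final position: (-43.507, -27.5)
Distance = 41; >= 1e-6 -> NOT closed

Answer: no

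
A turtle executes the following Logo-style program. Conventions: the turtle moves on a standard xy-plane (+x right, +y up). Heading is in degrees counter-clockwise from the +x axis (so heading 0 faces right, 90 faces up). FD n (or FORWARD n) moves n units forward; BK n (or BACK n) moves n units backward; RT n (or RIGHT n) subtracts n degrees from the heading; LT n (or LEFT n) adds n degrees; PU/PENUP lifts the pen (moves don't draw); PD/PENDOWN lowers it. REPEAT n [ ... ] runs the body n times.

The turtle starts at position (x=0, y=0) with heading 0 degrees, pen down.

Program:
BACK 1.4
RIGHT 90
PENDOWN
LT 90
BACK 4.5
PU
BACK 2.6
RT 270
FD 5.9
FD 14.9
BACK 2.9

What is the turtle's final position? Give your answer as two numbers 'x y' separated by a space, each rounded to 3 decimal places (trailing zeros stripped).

Executing turtle program step by step:
Start: pos=(0,0), heading=0, pen down
BK 1.4: (0,0) -> (-1.4,0) [heading=0, draw]
RT 90: heading 0 -> 270
PD: pen down
LT 90: heading 270 -> 0
BK 4.5: (-1.4,0) -> (-5.9,0) [heading=0, draw]
PU: pen up
BK 2.6: (-5.9,0) -> (-8.5,0) [heading=0, move]
RT 270: heading 0 -> 90
FD 5.9: (-8.5,0) -> (-8.5,5.9) [heading=90, move]
FD 14.9: (-8.5,5.9) -> (-8.5,20.8) [heading=90, move]
BK 2.9: (-8.5,20.8) -> (-8.5,17.9) [heading=90, move]
Final: pos=(-8.5,17.9), heading=90, 2 segment(s) drawn

Answer: -8.5 17.9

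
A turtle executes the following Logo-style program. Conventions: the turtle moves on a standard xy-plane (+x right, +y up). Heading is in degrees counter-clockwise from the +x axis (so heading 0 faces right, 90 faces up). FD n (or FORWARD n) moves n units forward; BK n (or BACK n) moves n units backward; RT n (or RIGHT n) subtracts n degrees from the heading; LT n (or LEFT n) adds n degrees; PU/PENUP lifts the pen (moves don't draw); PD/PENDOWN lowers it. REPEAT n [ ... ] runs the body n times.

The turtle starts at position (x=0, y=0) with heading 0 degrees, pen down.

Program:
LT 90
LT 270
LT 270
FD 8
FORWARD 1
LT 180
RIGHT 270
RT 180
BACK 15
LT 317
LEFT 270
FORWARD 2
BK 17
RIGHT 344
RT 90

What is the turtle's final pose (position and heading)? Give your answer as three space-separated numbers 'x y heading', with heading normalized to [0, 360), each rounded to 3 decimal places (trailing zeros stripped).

Executing turtle program step by step:
Start: pos=(0,0), heading=0, pen down
LT 90: heading 0 -> 90
LT 270: heading 90 -> 0
LT 270: heading 0 -> 270
FD 8: (0,0) -> (0,-8) [heading=270, draw]
FD 1: (0,-8) -> (0,-9) [heading=270, draw]
LT 180: heading 270 -> 90
RT 270: heading 90 -> 180
RT 180: heading 180 -> 0
BK 15: (0,-9) -> (-15,-9) [heading=0, draw]
LT 317: heading 0 -> 317
LT 270: heading 317 -> 227
FD 2: (-15,-9) -> (-16.364,-10.463) [heading=227, draw]
BK 17: (-16.364,-10.463) -> (-4.77,1.97) [heading=227, draw]
RT 344: heading 227 -> 243
RT 90: heading 243 -> 153
Final: pos=(-4.77,1.97), heading=153, 5 segment(s) drawn

Answer: -4.77 1.97 153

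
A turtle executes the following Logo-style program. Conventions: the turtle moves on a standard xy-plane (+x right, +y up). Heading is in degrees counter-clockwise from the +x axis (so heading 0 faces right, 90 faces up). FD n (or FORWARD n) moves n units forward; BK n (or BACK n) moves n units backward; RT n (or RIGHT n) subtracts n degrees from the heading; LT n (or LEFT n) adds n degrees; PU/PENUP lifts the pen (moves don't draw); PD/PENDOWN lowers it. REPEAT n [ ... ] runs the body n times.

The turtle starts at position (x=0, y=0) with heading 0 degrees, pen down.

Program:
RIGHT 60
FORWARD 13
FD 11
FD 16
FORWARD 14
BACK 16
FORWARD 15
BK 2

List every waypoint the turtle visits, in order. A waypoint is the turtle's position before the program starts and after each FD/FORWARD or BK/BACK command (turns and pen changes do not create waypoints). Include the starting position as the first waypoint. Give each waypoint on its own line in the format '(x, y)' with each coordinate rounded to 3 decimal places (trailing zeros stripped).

Answer: (0, 0)
(6.5, -11.258)
(12, -20.785)
(20, -34.641)
(27, -46.765)
(19, -32.909)
(26.5, -45.899)
(25.5, -44.167)

Derivation:
Executing turtle program step by step:
Start: pos=(0,0), heading=0, pen down
RT 60: heading 0 -> 300
FD 13: (0,0) -> (6.5,-11.258) [heading=300, draw]
FD 11: (6.5,-11.258) -> (12,-20.785) [heading=300, draw]
FD 16: (12,-20.785) -> (20,-34.641) [heading=300, draw]
FD 14: (20,-34.641) -> (27,-46.765) [heading=300, draw]
BK 16: (27,-46.765) -> (19,-32.909) [heading=300, draw]
FD 15: (19,-32.909) -> (26.5,-45.899) [heading=300, draw]
BK 2: (26.5,-45.899) -> (25.5,-44.167) [heading=300, draw]
Final: pos=(25.5,-44.167), heading=300, 7 segment(s) drawn
Waypoints (8 total):
(0, 0)
(6.5, -11.258)
(12, -20.785)
(20, -34.641)
(27, -46.765)
(19, -32.909)
(26.5, -45.899)
(25.5, -44.167)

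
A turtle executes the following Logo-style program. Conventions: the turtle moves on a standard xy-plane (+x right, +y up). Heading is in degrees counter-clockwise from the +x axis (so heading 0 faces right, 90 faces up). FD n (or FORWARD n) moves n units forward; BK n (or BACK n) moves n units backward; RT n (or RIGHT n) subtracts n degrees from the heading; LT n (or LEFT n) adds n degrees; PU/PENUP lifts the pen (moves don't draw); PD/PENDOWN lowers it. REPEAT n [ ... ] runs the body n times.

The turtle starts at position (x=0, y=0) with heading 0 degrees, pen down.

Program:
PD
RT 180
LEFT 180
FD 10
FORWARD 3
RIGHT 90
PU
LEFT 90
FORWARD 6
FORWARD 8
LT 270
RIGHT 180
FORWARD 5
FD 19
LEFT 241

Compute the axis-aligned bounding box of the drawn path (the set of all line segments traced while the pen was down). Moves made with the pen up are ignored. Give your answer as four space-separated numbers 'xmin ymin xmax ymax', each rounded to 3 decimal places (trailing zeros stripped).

Answer: 0 0 13 0

Derivation:
Executing turtle program step by step:
Start: pos=(0,0), heading=0, pen down
PD: pen down
RT 180: heading 0 -> 180
LT 180: heading 180 -> 0
FD 10: (0,0) -> (10,0) [heading=0, draw]
FD 3: (10,0) -> (13,0) [heading=0, draw]
RT 90: heading 0 -> 270
PU: pen up
LT 90: heading 270 -> 0
FD 6: (13,0) -> (19,0) [heading=0, move]
FD 8: (19,0) -> (27,0) [heading=0, move]
LT 270: heading 0 -> 270
RT 180: heading 270 -> 90
FD 5: (27,0) -> (27,5) [heading=90, move]
FD 19: (27,5) -> (27,24) [heading=90, move]
LT 241: heading 90 -> 331
Final: pos=(27,24), heading=331, 2 segment(s) drawn

Segment endpoints: x in {0, 10, 13}, y in {0}
xmin=0, ymin=0, xmax=13, ymax=0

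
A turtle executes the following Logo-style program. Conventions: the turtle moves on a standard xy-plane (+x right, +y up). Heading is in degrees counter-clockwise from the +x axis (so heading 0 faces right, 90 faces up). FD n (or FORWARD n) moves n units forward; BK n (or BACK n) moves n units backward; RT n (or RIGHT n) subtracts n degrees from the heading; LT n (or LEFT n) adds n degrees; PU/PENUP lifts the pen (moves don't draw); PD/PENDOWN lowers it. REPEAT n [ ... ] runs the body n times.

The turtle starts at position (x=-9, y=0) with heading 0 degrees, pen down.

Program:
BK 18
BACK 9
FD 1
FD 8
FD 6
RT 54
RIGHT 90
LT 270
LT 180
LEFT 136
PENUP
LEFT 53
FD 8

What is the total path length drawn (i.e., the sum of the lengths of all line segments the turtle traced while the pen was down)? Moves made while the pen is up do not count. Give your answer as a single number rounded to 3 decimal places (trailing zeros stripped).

Answer: 42

Derivation:
Executing turtle program step by step:
Start: pos=(-9,0), heading=0, pen down
BK 18: (-9,0) -> (-27,0) [heading=0, draw]
BK 9: (-27,0) -> (-36,0) [heading=0, draw]
FD 1: (-36,0) -> (-35,0) [heading=0, draw]
FD 8: (-35,0) -> (-27,0) [heading=0, draw]
FD 6: (-27,0) -> (-21,0) [heading=0, draw]
RT 54: heading 0 -> 306
RT 90: heading 306 -> 216
LT 270: heading 216 -> 126
LT 180: heading 126 -> 306
LT 136: heading 306 -> 82
PU: pen up
LT 53: heading 82 -> 135
FD 8: (-21,0) -> (-26.657,5.657) [heading=135, move]
Final: pos=(-26.657,5.657), heading=135, 5 segment(s) drawn

Segment lengths:
  seg 1: (-9,0) -> (-27,0), length = 18
  seg 2: (-27,0) -> (-36,0), length = 9
  seg 3: (-36,0) -> (-35,0), length = 1
  seg 4: (-35,0) -> (-27,0), length = 8
  seg 5: (-27,0) -> (-21,0), length = 6
Total = 42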